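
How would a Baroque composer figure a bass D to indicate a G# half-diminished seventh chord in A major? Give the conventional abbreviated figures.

D is the fifth of G# half-diminished seventh, so the chord is in second inversion.
A seventh chord in second inversion is figured 6/4/3, conventionally abbreviated 4/3.

4/3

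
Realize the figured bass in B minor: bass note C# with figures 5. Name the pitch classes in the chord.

C#, E, G

The written figures 5 are shorthand for 5/3: the 3 is implied.
A third above C# in this key is E.
A fifth above C# in this key is G.
Together with the bass C#, this spells C# diminished in root position.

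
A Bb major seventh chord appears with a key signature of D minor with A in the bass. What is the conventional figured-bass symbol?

4/2

A is the seventh of Bb major seventh, so the chord is in third inversion.
A seventh chord in third inversion is figured 6/4/2, conventionally abbreviated 4/2.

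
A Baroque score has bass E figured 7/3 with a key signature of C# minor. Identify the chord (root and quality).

E major seventh

The figures 7/3 indicate a seventh chord in root position.
In root position the bass is the root, so the root is E.
The chord tones are E, G#, B, D#, giving E major seventh.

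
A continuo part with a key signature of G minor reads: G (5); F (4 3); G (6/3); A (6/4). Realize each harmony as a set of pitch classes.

G (5/3): G, Bb, D.
F (6/4/3): F, A, Bb, D.
G (6/3): G, Bb, Eb.
A (6/4): A, D, F.

G, Bb, D | F, A, Bb, D | G, Bb, Eb | A, D, F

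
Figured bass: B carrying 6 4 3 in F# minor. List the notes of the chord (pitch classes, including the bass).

B, D, E, G#

A third above B in this key is D.
A fourth above B in this key is E.
A sixth above B in this key is G#.
Together with the bass B, this spells E dominant seventh in second inversion.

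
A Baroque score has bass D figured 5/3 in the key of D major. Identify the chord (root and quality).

The figures 5/3 indicate a triad in root position.
In root position the bass is the root, so the root is D.
The chord tones are D, F#, A, giving D major.

D major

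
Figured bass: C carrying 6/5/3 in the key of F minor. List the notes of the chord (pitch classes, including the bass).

C, Eb, G, Ab

A third above C in this key is Eb.
A fifth above C in this key is G.
A sixth above C in this key is Ab.
Together with the bass C, this spells Ab major seventh in first inversion.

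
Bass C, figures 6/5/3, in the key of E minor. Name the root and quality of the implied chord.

A minor seventh

The figures 6/5/3 indicate a seventh chord in first inversion.
In first inversion the root lies a sixth above the bass: a sixth above C in E minor is A.
The chord tones are C, E, G, A, giving A minor seventh.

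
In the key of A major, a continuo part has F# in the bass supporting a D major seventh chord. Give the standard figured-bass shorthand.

F# is the third of D major seventh, so the chord is in first inversion.
A seventh chord in first inversion is figured 6/5/3, conventionally abbreviated 6/5.

6/5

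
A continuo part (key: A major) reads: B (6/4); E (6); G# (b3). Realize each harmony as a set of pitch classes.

B (6/4): B, E, G#.
E (6/3): E, G#, C#.
G# (5/b3): G#, Bb, D.

B, E, G# | E, G#, C# | G#, Bb, D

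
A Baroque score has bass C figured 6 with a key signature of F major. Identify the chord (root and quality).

The figures 6 indicate a triad in first inversion.
In first inversion the root lies a sixth above the bass: a sixth above C in F major is A.
The chord tones are C, E, A, giving A minor.

A minor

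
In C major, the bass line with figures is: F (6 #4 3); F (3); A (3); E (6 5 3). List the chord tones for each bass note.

F (6/#4/3): F, A, B#, D.
F (5/3): F, A, C.
A (5/3): A, C, E.
E (6/5/3): E, G, B, C.

F, A, B#, D | F, A, C | A, C, E | E, G, B, C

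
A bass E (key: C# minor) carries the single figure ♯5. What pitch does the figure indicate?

Counting 4 letter steps above E lands on B; in C# minor, that letter is B.
The #5 figure raises it a semitone, giving B#.

B#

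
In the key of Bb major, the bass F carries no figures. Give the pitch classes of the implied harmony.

F, A, C

An unfigured bass implies 5/3.
A third above F in this key is A.
A fifth above F in this key is C.
Together with the bass F, this spells F major in root position.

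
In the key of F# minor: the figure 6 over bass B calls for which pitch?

Counting 5 letter steps above B lands on G; in F# minor, that letter is G#.

G#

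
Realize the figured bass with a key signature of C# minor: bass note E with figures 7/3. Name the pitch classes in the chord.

The written figures 7/3 are shorthand for 7/5/3: the 5 is implied.
A third above E in this key is G#.
A fifth above E in this key is B.
A seventh above E in this key is D#.
Together with the bass E, this spells E major seventh in root position.

E, G#, B, D#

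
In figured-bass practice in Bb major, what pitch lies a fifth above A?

Counting 4 letter steps above A lands on E; in Bb major, that letter is Eb.

Eb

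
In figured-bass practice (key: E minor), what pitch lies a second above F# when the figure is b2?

Gb

Counting 1 letter step above F# lands on G; in E minor, that letter is G.
The b2 figure lowers it a semitone, giving Gb.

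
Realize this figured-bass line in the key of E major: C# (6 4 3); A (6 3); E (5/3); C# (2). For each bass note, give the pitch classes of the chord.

C#, E, F#, A | A, C#, F# | E, G#, B | C#, D#, F#, A

C# (6/4/3): C#, E, F#, A.
A (6/3): A, C#, F#.
E (5/3): E, G#, B.
C# (6/4/2): C#, D#, F#, A.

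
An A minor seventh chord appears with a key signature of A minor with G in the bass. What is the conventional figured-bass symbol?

G is the seventh of A minor seventh, so the chord is in third inversion.
A seventh chord in third inversion is figured 6/4/2, conventionally abbreviated 4/2.

4/2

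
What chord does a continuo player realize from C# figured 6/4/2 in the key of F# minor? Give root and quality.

The figures 6/4/2 indicate a seventh chord in third inversion.
In third inversion the root lies a second above the bass: a second above C# in F# minor is D.
The chord tones are C#, D, F#, A, giving D major seventh.

D major seventh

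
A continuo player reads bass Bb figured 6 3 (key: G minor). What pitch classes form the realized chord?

A third above Bb in this key is D.
A sixth above Bb in this key is G.
Together with the bass Bb, this spells G minor in first inversion.

Bb, D, G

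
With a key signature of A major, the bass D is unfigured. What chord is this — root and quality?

D major

An unfigured bass indicates a triad in root position.
In root position the bass is the root, so the root is D.
The chord tones are D, F#, A, giving D major.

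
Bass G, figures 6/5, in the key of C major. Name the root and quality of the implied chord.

The figures 6/5 indicate a seventh chord in first inversion.
In first inversion the root lies a sixth above the bass: a sixth above G in C major is E.
The chord tones are G, B, D, E, giving E minor seventh.

E minor seventh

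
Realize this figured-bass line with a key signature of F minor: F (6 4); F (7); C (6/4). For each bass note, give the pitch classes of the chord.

F (6/4): F, Bb, Db.
F (7/5/3): F, Ab, C, Eb.
C (6/4): C, F, Ab.

F, Bb, Db | F, Ab, C, Eb | C, F, Ab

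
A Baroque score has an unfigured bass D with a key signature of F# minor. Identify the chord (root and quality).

D major

An unfigured bass indicates a triad in root position.
In root position the bass is the root, so the root is D.
The chord tones are D, F#, A, giving D major.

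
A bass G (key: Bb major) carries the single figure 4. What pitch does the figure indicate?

Counting 3 letter steps above G lands on C; in Bb major, that letter is C.

C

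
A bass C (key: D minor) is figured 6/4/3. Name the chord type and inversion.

Intervals of 6/4/3 above the bass form a seventh chord; the bass is the fifth, so this is second inversion.

seventh chord, second inversion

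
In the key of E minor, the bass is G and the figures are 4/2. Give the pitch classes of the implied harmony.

The written figures 4/2 are shorthand for 6/4/2: the 6 is implied.
A second above G in this key is A.
A fourth above G in this key is C.
A sixth above G in this key is E.
Together with the bass G, this spells A minor seventh in third inversion.

G, A, C, E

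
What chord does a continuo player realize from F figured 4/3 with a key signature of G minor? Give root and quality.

The figures 4/3 indicate a seventh chord in second inversion.
In second inversion the root lies a fourth above the bass: a fourth above F in G minor is Bb.
The chord tones are F, A, Bb, D, giving Bb major seventh.

Bb major seventh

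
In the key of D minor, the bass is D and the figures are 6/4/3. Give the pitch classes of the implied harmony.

D, F, G, Bb

A third above D in this key is F.
A fourth above D in this key is G.
A sixth above D in this key is Bb.
Together with the bass D, this spells G minor seventh in second inversion.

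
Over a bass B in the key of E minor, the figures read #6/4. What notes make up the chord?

A fourth above B in this key is E.
A sixth above B in this key is G, raised to G# by the sharp.
Together with the bass B, this spells E major in second inversion.

B, E, G#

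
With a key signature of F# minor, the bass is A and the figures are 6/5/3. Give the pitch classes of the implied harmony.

A, C#, E, F#

A third above A in this key is C#.
A fifth above A in this key is E.
A sixth above A in this key is F#.
Together with the bass A, this spells F# minor seventh in first inversion.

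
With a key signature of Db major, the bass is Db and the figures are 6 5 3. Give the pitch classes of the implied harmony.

Db, F, Ab, Bb

A third above Db in this key is F.
A fifth above Db in this key is Ab.
A sixth above Db in this key is Bb.
Together with the bass Db, this spells Bb minor seventh in first inversion.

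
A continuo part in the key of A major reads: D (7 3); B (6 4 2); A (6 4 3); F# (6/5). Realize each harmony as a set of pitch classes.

D (7/5/3): D, F#, A, C#.
B (6/4/2): B, C#, E, G#.
A (6/4/3): A, C#, D, F#.
F# (6/5/3): F#, A, C#, D.

D, F#, A, C# | B, C#, E, G# | A, C#, D, F# | F#, A, C#, D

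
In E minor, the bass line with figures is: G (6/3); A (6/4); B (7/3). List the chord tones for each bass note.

G, B, E | A, D, F# | B, D, F#, A

G (6/3): G, B, E.
A (6/4): A, D, F#.
B (7/5/3): B, D, F#, A.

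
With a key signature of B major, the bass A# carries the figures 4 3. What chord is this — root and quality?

The figures 4 3 indicate a seventh chord in second inversion.
In second inversion the root lies a fourth above the bass: a fourth above A# in B major is D#.
The chord tones are A#, C#, D#, F#, giving D# minor seventh.

D# minor seventh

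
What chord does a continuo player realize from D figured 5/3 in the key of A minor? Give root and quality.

D minor

The figures 5/3 indicate a triad in root position.
In root position the bass is the root, so the root is D.
The chord tones are D, F, A, giving D minor.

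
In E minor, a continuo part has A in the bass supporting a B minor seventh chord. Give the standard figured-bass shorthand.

4/2

A is the seventh of B minor seventh, so the chord is in third inversion.
A seventh chord in third inversion is figured 6/4/2, conventionally abbreviated 4/2.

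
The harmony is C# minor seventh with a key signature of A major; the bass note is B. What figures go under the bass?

4/2

B is the seventh of C# minor seventh, so the chord is in third inversion.
A seventh chord in third inversion is figured 6/4/2, conventionally abbreviated 4/2.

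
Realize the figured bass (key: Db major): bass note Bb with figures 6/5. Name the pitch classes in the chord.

Bb, Db, F, Gb

The written figures 6/5 are shorthand for 6/5/3: the 3 is implied.
A third above Bb in this key is Db.
A fifth above Bb in this key is F.
A sixth above Bb in this key is Gb.
Together with the bass Bb, this spells Gb major seventh in first inversion.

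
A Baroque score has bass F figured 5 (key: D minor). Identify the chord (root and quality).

F major

The figures 5 indicate a triad in root position.
In root position the bass is the root, so the root is F.
The chord tones are F, A, C, giving F major.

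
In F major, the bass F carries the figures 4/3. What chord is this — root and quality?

The figures 4/3 indicate a seventh chord in second inversion.
In second inversion the root lies a fourth above the bass: a fourth above F in F major is Bb.
The chord tones are F, A, Bb, D, giving Bb major seventh.

Bb major seventh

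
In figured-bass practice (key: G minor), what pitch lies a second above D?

Counting 1 letter step above D lands on E; in G minor, that letter is Eb.

Eb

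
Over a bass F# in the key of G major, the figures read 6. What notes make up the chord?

F#, A, D

The written figures 6 are shorthand for 6/3: the 3 is implied.
A third above F# in this key is A.
A sixth above F# in this key is D.
Together with the bass F#, this spells D major in first inversion.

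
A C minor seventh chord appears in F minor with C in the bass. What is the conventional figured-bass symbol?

C is the root of C minor seventh, so the chord is in root position.
A seventh chord in root position is figured 7/5/3, conventionally abbreviated 7.

7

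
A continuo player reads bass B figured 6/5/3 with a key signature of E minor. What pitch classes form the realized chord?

B, D, F#, G

A third above B in this key is D.
A fifth above B in this key is F#.
A sixth above B in this key is G.
Together with the bass B, this spells G major seventh in first inversion.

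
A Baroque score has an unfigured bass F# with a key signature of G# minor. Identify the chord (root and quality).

F# major

An unfigured bass indicates a triad in root position.
In root position the bass is the root, so the root is F#.
The chord tones are F#, A#, C#, giving F# major.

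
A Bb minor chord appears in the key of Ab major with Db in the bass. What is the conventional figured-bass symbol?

6

Db is the third of Bb minor, so the chord is in first inversion.
A triad in first inversion is figured 6/3, conventionally abbreviated 6.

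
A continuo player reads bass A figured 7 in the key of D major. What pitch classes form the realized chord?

A, C#, E, G

The written figures 7 are shorthand for 7/5/3: the 5/3 are implied.
A third above A in this key is C#.
A fifth above A in this key is E.
A seventh above A in this key is G.
Together with the bass A, this spells A dominant seventh in root position.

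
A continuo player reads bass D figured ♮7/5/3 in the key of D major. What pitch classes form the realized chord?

D, F#, A, C

A third above D in this key is F#.
A fifth above D in this key is A.
A seventh above D in this key is C#, made natural (C) by the ♮ figure.
Together with the bass D, this spells D dominant seventh in root position.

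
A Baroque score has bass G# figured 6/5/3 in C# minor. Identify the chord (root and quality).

The figures 6/5/3 indicate a seventh chord in first inversion.
In first inversion the root lies a sixth above the bass: a sixth above G# in C# minor is E.
The chord tones are G#, B, D#, E, giving E major seventh.

E major seventh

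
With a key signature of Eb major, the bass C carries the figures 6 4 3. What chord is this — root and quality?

F minor seventh

The figures 6 4 3 indicate a seventh chord in second inversion.
In second inversion the root lies a fourth above the bass: a fourth above C in Eb major is F.
The chord tones are C, Eb, F, Ab, giving F minor seventh.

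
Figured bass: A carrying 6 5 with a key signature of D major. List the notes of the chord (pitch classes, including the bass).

A, C#, E, F#

The written figures 6 5 are shorthand for 6/5/3: the 3 is implied.
A third above A in this key is C#.
A fifth above A in this key is E.
A sixth above A in this key is F#.
Together with the bass A, this spells F# minor seventh in first inversion.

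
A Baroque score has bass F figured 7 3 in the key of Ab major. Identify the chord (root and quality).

F minor seventh

The figures 7 3 indicate a seventh chord in root position.
In root position the bass is the root, so the root is F.
The chord tones are F, Ab, C, Eb, giving F minor seventh.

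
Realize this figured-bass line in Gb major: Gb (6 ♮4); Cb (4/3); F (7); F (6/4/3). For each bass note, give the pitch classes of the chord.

Gb, C, Eb | Cb, Eb, F, Ab | F, Ab, Cb, Eb | F, Ab, Bb, Db

Gb (6/♮4): Gb, C, Eb.
Cb (6/4/3): Cb, Eb, F, Ab.
F (7/5/3): F, Ab, Cb, Eb.
F (6/4/3): F, Ab, Bb, Db.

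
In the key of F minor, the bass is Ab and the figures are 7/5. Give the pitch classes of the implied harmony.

Ab, C, Eb, G

The written figures 7/5 are shorthand for 7/5/3: the 3 is implied.
A third above Ab in this key is C.
A fifth above Ab in this key is Eb.
A seventh above Ab in this key is G.
Together with the bass Ab, this spells Ab major seventh in root position.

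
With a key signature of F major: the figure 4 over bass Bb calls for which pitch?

Counting 3 letter steps above Bb lands on E; in F major, that letter is E.

E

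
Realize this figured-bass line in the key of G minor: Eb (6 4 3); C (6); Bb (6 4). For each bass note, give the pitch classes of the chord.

Eb (6/4/3): Eb, G, A, C.
C (6/3): C, Eb, A.
Bb (6/4): Bb, Eb, G.

Eb, G, A, C | C, Eb, A | Bb, Eb, G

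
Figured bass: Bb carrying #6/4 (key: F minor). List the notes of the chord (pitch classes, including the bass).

A fourth above Bb in this key is Eb.
A sixth above Bb in this key is G, raised to G# by the sharp.

Bb, Eb, G#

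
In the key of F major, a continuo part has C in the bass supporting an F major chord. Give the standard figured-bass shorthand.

6/4

C is the fifth of F major, so the chord is in second inversion.
A triad in second inversion is figured 6/4, conventionally abbreviated 6/4.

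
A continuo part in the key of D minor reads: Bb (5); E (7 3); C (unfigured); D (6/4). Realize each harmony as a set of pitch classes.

Bb, D, F | E, G, Bb, D | C, E, G | D, G, Bb

Bb (5/3): Bb, D, F.
E (7/5/3): E, G, Bb, D.
C (5/3): C, E, G.
D (6/4): D, G, Bb.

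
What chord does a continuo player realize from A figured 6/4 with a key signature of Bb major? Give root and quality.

The figures 6/4 indicate a triad in second inversion.
In second inversion the root lies a fourth above the bass: a fourth above A in Bb major is D.
The chord tones are A, D, F, giving D minor.

D minor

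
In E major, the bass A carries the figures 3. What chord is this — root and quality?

The figures 3 indicate a triad in root position.
In root position the bass is the root, so the root is A.
The chord tones are A, C#, E, giving A major.

A major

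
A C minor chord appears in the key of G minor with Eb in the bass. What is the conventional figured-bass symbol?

6

Eb is the third of C minor, so the chord is in first inversion.
A triad in first inversion is figured 6/3, conventionally abbreviated 6.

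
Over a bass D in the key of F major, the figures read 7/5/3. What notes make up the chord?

A third above D in this key is F.
A fifth above D in this key is A.
A seventh above D in this key is C.
Together with the bass D, this spells D minor seventh in root position.

D, F, A, C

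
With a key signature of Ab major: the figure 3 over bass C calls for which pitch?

Counting 2 letter steps above C lands on E; in Ab major, that letter is Eb.

Eb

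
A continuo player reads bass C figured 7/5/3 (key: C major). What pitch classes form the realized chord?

C, E, G, B

A third above C in this key is E.
A fifth above C in this key is G.
A seventh above C in this key is B.
Together with the bass C, this spells C major seventh in root position.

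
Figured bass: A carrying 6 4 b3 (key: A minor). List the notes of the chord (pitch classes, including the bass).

A third above A in this key is C, lowered to Cb by the flat.
A fourth above A in this key is D.
A sixth above A in this key is F.

A, Cb, D, F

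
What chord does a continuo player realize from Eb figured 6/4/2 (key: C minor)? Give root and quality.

The figures 6/4/2 indicate a seventh chord in third inversion.
In third inversion the root lies a second above the bass: a second above Eb in C minor is F.
The chord tones are Eb, F, Ab, C, giving F minor seventh.

F minor seventh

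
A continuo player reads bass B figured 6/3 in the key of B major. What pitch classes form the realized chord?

B, D#, G#

A third above B in this key is D#.
A sixth above B in this key is G#.
Together with the bass B, this spells G# minor in first inversion.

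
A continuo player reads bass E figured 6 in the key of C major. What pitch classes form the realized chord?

The written figures 6 are shorthand for 6/3: the 3 is implied.
A third above E in this key is G.
A sixth above E in this key is C.
Together with the bass E, this spells C major in first inversion.

E, G, C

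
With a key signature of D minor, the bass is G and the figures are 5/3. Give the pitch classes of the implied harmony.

G, Bb, D

A third above G in this key is Bb.
A fifth above G in this key is D.
Together with the bass G, this spells G minor in root position.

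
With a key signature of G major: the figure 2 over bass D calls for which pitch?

E

Counting 1 letter step above D lands on E; in G major, that letter is E.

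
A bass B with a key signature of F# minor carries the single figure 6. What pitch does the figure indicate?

Counting 5 letter steps above B lands on G; in F# minor, that letter is G#.

G#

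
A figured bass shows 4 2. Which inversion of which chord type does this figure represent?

seventh chord, third inversion

4 2 is shorthand for 6/4/2.
Intervals of 6/4/2 above the bass form a seventh chord; the bass is the seventh, so this is third inversion.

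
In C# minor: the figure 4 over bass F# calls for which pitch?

Counting 3 letter steps above F# lands on B; in C# minor, that letter is B.

B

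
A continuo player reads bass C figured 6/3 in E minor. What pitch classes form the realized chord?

A third above C in this key is E.
A sixth above C in this key is A.
Together with the bass C, this spells A minor in first inversion.

C, E, A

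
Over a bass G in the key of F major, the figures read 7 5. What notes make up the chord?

G, Bb, D, F

The written figures 7 5 are shorthand for 7/5/3: the 3 is implied.
A third above G in this key is Bb.
A fifth above G in this key is D.
A seventh above G in this key is F.
Together with the bass G, this spells G minor seventh in root position.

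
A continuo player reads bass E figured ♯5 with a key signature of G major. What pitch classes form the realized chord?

E, G, B#

The written figures ♯5 are shorthand for 5/3: the 3 is implied.
A third above E in this key is G.
A fifth above E in this key is B, raised to B# by the sharp.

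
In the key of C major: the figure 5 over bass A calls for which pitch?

Counting 4 letter steps above A lands on E; in C major, that letter is E.

E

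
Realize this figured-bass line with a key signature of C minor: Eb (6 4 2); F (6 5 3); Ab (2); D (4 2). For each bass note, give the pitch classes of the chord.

Eb, F, Ab, C | F, Ab, C, D | Ab, Bb, D, F | D, Eb, G, Bb

Eb (6/4/2): Eb, F, Ab, C.
F (6/5/3): F, Ab, C, D.
Ab (6/4/2): Ab, Bb, D, F.
D (6/4/2): D, Eb, G, Bb.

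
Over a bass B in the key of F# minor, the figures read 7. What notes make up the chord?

B, D, F#, A

The written figures 7 are shorthand for 7/5/3: the 5/3 are implied.
A third above B in this key is D.
A fifth above B in this key is F#.
A seventh above B in this key is A.
Together with the bass B, this spells B minor seventh in root position.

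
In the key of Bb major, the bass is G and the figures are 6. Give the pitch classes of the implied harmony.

The written figures 6 are shorthand for 6/3: the 3 is implied.
A third above G in this key is Bb.
A sixth above G in this key is Eb.
Together with the bass G, this spells Eb major in first inversion.

G, Bb, Eb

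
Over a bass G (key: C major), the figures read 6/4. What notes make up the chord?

A fourth above G in this key is C.
A sixth above G in this key is E.
Together with the bass G, this spells C major in second inversion.

G, C, E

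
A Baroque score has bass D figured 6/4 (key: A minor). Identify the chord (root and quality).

The figures 6/4 indicate a triad in second inversion.
In second inversion the root lies a fourth above the bass: a fourth above D in A minor is G.
The chord tones are D, G, B, giving G major.

G major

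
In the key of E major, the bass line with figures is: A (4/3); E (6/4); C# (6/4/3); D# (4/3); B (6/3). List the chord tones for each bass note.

A, C#, D#, F# | E, A, C# | C#, E, F#, A | D#, F#, G#, B | B, D#, G#

A (6/4/3): A, C#, D#, F#.
E (6/4): E, A, C#.
C# (6/4/3): C#, E, F#, A.
D# (6/4/3): D#, F#, G#, B.
B (6/3): B, D#, G#.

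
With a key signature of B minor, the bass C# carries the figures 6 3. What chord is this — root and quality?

The figures 6 3 indicate a triad in first inversion.
In first inversion the root lies a sixth above the bass: a sixth above C# in B minor is A.
The chord tones are C#, E, A, giving A major.

A major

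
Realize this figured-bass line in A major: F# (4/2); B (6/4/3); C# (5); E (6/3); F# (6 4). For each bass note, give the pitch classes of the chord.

F# (6/4/2): F#, G#, B, D.
B (6/4/3): B, D, E, G#.
C# (5/3): C#, E, G#.
E (6/3): E, G#, C#.
F# (6/4): F#, B, D.

F#, G#, B, D | B, D, E, G# | C#, E, G# | E, G#, C# | F#, B, D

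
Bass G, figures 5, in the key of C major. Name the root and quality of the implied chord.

G major

The figures 5 indicate a triad in root position.
In root position the bass is the root, so the root is G.
The chord tones are G, B, D, giving G major.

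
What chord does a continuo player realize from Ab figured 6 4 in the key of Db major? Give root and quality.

Db major

The figures 6 4 indicate a triad in second inversion.
In second inversion the root lies a fourth above the bass: a fourth above Ab in Db major is Db.
The chord tones are Ab, Db, F, giving Db major.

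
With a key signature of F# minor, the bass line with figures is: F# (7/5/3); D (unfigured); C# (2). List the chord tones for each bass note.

F#, A, C#, E | D, F#, A | C#, D, F#, A

F# (7/5/3): F#, A, C#, E.
D (5/3): D, F#, A.
C# (6/4/2): C#, D, F#, A.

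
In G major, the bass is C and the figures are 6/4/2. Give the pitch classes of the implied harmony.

A second above C in this key is D.
A fourth above C in this key is F#.
A sixth above C in this key is A.
Together with the bass C, this spells D dominant seventh in third inversion.

C, D, F#, A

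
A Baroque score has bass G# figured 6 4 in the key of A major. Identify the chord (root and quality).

The figures 6 4 indicate a triad in second inversion.
In second inversion the root lies a fourth above the bass: a fourth above G# in A major is C#.
The chord tones are G#, C#, E, giving C# minor.

C# minor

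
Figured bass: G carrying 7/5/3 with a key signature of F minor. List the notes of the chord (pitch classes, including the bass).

G, Bb, Db, F

A third above G in this key is Bb.
A fifth above G in this key is Db.
A seventh above G in this key is F.
Together with the bass G, this spells G half-diminished seventh in root position.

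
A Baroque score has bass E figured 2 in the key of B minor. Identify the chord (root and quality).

F# minor seventh

The figures 2 indicate a seventh chord in third inversion.
In third inversion the root lies a second above the bass: a second above E in B minor is F#.
The chord tones are E, F#, A, C#, giving F# minor seventh.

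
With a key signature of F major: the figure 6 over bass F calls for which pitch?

D

Counting 5 letter steps above F lands on D; in F major, that letter is D.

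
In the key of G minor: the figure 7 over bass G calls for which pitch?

F

Counting 6 letter steps above G lands on F; in G minor, that letter is F.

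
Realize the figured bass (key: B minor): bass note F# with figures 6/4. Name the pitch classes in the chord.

A fourth above F# in this key is B.
A sixth above F# in this key is D.
Together with the bass F#, this spells B minor in second inversion.

F#, B, D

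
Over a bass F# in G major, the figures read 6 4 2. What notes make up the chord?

F#, G, B, D

A second above F# in this key is G.
A fourth above F# in this key is B.
A sixth above F# in this key is D.
Together with the bass F#, this spells G major seventh in third inversion.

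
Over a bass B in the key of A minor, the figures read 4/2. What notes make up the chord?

B, C, E, G

The written figures 4/2 are shorthand for 6/4/2: the 6 is implied.
A second above B in this key is C.
A fourth above B in this key is E.
A sixth above B in this key is G.
Together with the bass B, this spells C major seventh in third inversion.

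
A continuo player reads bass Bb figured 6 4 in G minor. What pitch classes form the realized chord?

A fourth above Bb in this key is Eb.
A sixth above Bb in this key is G.
Together with the bass Bb, this spells Eb major in second inversion.

Bb, Eb, G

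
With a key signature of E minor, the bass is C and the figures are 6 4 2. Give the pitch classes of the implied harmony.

A second above C in this key is D.
A fourth above C in this key is F#.
A sixth above C in this key is A.
Together with the bass C, this spells D dominant seventh in third inversion.

C, D, F#, A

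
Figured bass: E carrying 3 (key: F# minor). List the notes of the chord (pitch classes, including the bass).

The written figures 3 are shorthand for 5/3: the 5 is implied.
A third above E in this key is G#.
A fifth above E in this key is B.
Together with the bass E, this spells E major in root position.

E, G#, B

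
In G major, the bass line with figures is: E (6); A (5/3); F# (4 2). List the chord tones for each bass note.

E, G, C | A, C, E | F#, G, B, D

E (6/3): E, G, C.
A (5/3): A, C, E.
F# (6/4/2): F#, G, B, D.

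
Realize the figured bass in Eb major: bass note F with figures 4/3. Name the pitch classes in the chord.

F, Ab, Bb, D

The written figures 4/3 are shorthand for 6/4/3: the 6 is implied.
A third above F in this key is Ab.
A fourth above F in this key is Bb.
A sixth above F in this key is D.
Together with the bass F, this spells Bb dominant seventh in second inversion.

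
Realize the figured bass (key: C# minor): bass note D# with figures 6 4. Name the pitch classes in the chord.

D#, G#, B

A fourth above D# in this key is G#.
A sixth above D# in this key is B.
Together with the bass D#, this spells G# minor in second inversion.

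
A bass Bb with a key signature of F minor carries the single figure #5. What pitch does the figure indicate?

F#

Counting 4 letter steps above Bb lands on F; in F minor, that letter is F.
The #5 figure raises it a semitone, giving F#.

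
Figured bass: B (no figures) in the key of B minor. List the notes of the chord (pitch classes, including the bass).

B, D, F#

An unfigured bass implies 5/3.
A third above B in this key is D.
A fifth above B in this key is F#.
Together with the bass B, this spells B minor in root position.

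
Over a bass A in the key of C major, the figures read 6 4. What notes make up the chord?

A fourth above A in this key is D.
A sixth above A in this key is F.
Together with the bass A, this spells D minor in second inversion.

A, D, F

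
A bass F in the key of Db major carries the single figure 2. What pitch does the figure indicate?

Counting 1 letter step above F lands on G; in Db major, that letter is Gb.

Gb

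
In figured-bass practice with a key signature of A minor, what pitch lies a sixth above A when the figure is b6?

Fb

Counting 5 letter steps above A lands on F; in A minor, that letter is F.
The b6 figure lowers it a semitone, giving Fb.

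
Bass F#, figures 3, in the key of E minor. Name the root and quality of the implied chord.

The figures 3 indicate a triad in root position.
In root position the bass is the root, so the root is F#.
The chord tones are F#, A, C, giving F# diminished.

F# diminished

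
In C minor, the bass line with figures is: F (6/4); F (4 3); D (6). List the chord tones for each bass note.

F (6/4): F, Bb, D.
F (6/4/3): F, Ab, Bb, D.
D (6/3): D, F, Bb.

F, Bb, D | F, Ab, Bb, D | D, F, Bb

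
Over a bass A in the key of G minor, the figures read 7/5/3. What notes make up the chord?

A, C, Eb, G

A third above A in this key is C.
A fifth above A in this key is Eb.
A seventh above A in this key is G.
Together with the bass A, this spells A half-diminished seventh in root position.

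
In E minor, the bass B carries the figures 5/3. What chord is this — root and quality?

B minor

The figures 5/3 indicate a triad in root position.
In root position the bass is the root, so the root is B.
The chord tones are B, D, F#, giving B minor.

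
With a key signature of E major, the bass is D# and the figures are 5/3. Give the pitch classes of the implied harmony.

D#, F#, A

A third above D# in this key is F#.
A fifth above D# in this key is A.
Together with the bass D#, this spells D# diminished in root position.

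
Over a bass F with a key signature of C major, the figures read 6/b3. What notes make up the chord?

F, Ab, D

A third above F in this key is A, lowered to Ab by the flat.
A sixth above F in this key is D.
Together with the bass F, this spells D diminished in first inversion.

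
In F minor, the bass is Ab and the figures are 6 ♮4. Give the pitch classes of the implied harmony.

A fourth above Ab in this key is Db, made natural (D) by the ♮ figure.
A sixth above Ab in this key is F.
Together with the bass Ab, this spells D diminished in second inversion.

Ab, D, F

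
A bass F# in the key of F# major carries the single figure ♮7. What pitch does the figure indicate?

E

Counting 6 letter steps above F# lands on E; in F# major, that letter is E#.
The ♮7 figure makes it natural, giving E.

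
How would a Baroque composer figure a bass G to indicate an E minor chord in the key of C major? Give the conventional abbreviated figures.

G is the third of E minor, so the chord is in first inversion.
A triad in first inversion is figured 6/3, conventionally abbreviated 6.

6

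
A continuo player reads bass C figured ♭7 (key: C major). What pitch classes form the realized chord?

C, E, G, Bb

The written figures ♭7 are shorthand for 7/5/3: the 5/3 are implied.
A third above C in this key is E.
A fifth above C in this key is G.
A seventh above C in this key is B, lowered to Bb by the flat.
Together with the bass C, this spells C dominant seventh in root position.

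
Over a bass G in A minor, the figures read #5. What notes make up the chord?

G, B, D#

The written figures #5 are shorthand for 5/3: the 3 is implied.
A third above G in this key is B.
A fifth above G in this key is D, raised to D# by the sharp.
Together with the bass G, this spells G augmented in root position.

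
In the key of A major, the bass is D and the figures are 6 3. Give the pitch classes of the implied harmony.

D, F#, B

A third above D in this key is F#.
A sixth above D in this key is B.
Together with the bass D, this spells B minor in first inversion.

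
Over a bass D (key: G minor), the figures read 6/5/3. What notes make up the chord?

A third above D in this key is F.
A fifth above D in this key is A.
A sixth above D in this key is Bb.
Together with the bass D, this spells Bb major seventh in first inversion.

D, F, A, Bb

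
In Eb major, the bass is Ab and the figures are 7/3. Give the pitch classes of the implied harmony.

Ab, C, Eb, G

The written figures 7/3 are shorthand for 7/5/3: the 5 is implied.
A third above Ab in this key is C.
A fifth above Ab in this key is Eb.
A seventh above Ab in this key is G.
Together with the bass Ab, this spells Ab major seventh in root position.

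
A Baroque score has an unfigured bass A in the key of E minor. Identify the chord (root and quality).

A minor

An unfigured bass indicates a triad in root position.
In root position the bass is the root, so the root is A.
The chord tones are A, C, E, giving A minor.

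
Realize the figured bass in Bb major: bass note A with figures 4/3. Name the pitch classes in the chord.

The written figures 4/3 are shorthand for 6/4/3: the 6 is implied.
A third above A in this key is C.
A fourth above A in this key is D.
A sixth above A in this key is F.
Together with the bass A, this spells D minor seventh in second inversion.

A, C, D, F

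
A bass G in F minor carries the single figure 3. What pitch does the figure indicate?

Bb

Counting 2 letter steps above G lands on B; in F minor, that letter is Bb.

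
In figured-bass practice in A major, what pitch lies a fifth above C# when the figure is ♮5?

G

Counting 4 letter steps above C# lands on G; in A major, that letter is G#.
The ♮5 figure makes it natural, giving G.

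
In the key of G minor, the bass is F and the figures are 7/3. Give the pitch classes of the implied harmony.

F, A, C, Eb

The written figures 7/3 are shorthand for 7/5/3: the 5 is implied.
A third above F in this key is A.
A fifth above F in this key is C.
A seventh above F in this key is Eb.
Together with the bass F, this spells F dominant seventh in root position.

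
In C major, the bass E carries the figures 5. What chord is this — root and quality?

E minor

The figures 5 indicate a triad in root position.
In root position the bass is the root, so the root is E.
The chord tones are E, G, B, giving E minor.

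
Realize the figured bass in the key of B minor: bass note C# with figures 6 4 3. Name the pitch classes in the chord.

A third above C# in this key is E.
A fourth above C# in this key is F#.
A sixth above C# in this key is A.
Together with the bass C#, this spells F# minor seventh in second inversion.

C#, E, F#, A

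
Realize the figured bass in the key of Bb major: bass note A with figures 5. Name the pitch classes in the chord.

The written figures 5 are shorthand for 5/3: the 3 is implied.
A third above A in this key is C.
A fifth above A in this key is Eb.
Together with the bass A, this spells A diminished in root position.

A, C, Eb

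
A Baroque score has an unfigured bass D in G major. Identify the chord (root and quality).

An unfigured bass indicates a triad in root position.
In root position the bass is the root, so the root is D.
The chord tones are D, F#, A, giving D major.

D major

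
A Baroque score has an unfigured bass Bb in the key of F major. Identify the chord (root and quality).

Bb major

An unfigured bass indicates a triad in root position.
In root position the bass is the root, so the root is Bb.
The chord tones are Bb, D, F, giving Bb major.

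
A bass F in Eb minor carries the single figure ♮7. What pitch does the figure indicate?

E

Counting 6 letter steps above F lands on E; in Eb minor, that letter is Eb.
The ♮7 figure makes it natural, giving E.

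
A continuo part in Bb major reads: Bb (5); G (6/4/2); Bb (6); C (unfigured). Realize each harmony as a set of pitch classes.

Bb, D, F | G, A, C, Eb | Bb, D, G | C, Eb, G

Bb (5/3): Bb, D, F.
G (6/4/2): G, A, C, Eb.
Bb (6/3): Bb, D, G.
C (5/3): C, Eb, G.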